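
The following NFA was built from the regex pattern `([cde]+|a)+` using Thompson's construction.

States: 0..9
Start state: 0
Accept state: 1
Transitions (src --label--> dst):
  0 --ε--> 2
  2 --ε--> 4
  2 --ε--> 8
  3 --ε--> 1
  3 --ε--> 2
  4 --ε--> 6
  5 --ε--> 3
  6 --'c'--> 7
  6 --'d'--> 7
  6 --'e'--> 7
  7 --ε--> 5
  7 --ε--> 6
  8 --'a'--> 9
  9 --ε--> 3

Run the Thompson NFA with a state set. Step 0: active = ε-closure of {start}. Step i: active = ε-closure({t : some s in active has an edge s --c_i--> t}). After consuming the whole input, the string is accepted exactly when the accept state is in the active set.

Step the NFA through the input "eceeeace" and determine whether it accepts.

S₀ = ε-closure({0}) = {0,2,4,6,8}
'e' @ 1: {1,2,3,4,5,6,7,8}  (accept∈set)
'c' @ 2: {1,2,3,4,5,6,7,8}  (accept∈set)
'e' @ 3: {1,2,3,4,5,6,7,8}  (accept∈set)
'e' @ 4: {1,2,3,4,5,6,7,8}  (accept∈set)
'e' @ 5: {1,2,3,4,5,6,7,8}  (accept∈set)
'a' @ 6: {1,2,3,4,6,8,9}  (accept∈set)
'c' @ 7: {1,2,3,4,5,6,7,8}  (accept∈set)
'e' @ 8: {1,2,3,4,5,6,7,8}  (accept∈set)
after full input: {1,2,3,4,5,6,7,8}  (accept=1 in)

Answer: ACCEPT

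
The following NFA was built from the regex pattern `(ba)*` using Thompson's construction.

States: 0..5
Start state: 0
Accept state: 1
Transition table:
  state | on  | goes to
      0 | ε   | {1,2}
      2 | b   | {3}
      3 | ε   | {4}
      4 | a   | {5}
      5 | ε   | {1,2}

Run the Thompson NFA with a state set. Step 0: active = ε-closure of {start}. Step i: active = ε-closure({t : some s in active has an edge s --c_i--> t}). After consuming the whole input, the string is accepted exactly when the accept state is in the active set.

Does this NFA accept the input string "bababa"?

start: ε-closure({0}) = {0,1,2}
'b' @ 1: {3,4}
'a' @ 2: {1,2,5}  (accept∈set)
'b' @ 3: {3,4}
'a' @ 4: {1,2,5}  (accept∈set)
'b' @ 5: {3,4}
'a' @ 6: {1,2,5}  (accept∈set)
final: {1,2,5}; accept 1 in set

Answer: ACCEPT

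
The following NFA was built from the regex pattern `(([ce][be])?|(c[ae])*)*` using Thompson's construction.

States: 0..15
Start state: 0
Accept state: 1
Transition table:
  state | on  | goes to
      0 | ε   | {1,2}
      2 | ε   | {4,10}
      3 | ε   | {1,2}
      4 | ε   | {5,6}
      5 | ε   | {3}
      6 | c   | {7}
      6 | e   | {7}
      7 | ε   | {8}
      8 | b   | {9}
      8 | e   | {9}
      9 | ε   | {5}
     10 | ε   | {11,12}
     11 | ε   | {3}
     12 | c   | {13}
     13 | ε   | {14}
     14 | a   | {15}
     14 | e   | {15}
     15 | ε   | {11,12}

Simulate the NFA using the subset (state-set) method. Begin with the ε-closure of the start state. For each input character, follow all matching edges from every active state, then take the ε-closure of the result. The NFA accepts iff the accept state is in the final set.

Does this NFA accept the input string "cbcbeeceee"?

initial (ε-close {0}): {0,1,2,3,4,5,6,10,11,12}
'c' @ 1: {7,8,13,14}
'b' @ 2: {1,2,3,4,5,6,9,10,11,12}  [accepting]
'c' @ 3: {7,8,13,14}
'b' @ 4: {1,2,3,4,5,6,9,10,11,12}  [accepting]
'e' @ 5: {7,8}
'e' @ 6: {1,2,3,4,5,6,9,10,11,12}  [accepting]
'c' @ 7: {7,8,13,14}
'e' @ 8: {1,2,3,4,5,6,9,10,11,12,15}  [accepting]
'e' @ 9: {7,8}
'e' @ 10: {1,2,3,4,5,6,9,10,11,12}  [accepting]
end set {1,2,3,4,5,6,9,10,11,12} — state 1 in

Answer: ACCEPT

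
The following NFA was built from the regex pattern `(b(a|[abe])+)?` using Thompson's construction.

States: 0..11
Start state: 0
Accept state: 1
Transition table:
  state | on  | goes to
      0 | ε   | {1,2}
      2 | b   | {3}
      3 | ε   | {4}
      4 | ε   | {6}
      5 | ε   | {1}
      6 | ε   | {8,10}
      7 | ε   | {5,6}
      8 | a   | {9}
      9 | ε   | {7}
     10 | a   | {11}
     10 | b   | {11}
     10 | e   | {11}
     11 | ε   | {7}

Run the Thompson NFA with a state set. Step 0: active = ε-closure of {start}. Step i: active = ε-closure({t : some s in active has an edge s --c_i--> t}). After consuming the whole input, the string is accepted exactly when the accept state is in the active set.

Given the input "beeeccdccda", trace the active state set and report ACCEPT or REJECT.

Answer: REJECT

Derivation:
initial (ε-close {0}): {0,1,2}
'b' @ 1: {3,4,6,8,10}
'e' @ 2: {1,5,6,7,8,10,11}  [accepting]
'e' @ 3: {1,5,6,7,8,10,11}  [accepting]
'e' @ 4: {1,5,6,7,8,10,11}  [accepting]
'c' @ 5: {}  — state set empty
rest 'cdccda' ignored (set empty)
after full input: {}  (accept=1 not in)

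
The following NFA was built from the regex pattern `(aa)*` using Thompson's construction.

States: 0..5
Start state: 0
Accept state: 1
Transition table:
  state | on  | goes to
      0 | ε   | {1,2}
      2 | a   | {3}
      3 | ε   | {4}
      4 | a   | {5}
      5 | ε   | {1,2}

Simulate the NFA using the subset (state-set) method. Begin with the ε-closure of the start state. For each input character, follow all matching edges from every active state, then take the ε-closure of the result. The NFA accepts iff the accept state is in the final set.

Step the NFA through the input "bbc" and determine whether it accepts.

start: ε-closure({0}) = {0,1,2}
'b' @ 1: {}  — dead — no transitions
rest 'bc' ignored (set empty)
final: {}; accept 1 not in set

Answer: REJECT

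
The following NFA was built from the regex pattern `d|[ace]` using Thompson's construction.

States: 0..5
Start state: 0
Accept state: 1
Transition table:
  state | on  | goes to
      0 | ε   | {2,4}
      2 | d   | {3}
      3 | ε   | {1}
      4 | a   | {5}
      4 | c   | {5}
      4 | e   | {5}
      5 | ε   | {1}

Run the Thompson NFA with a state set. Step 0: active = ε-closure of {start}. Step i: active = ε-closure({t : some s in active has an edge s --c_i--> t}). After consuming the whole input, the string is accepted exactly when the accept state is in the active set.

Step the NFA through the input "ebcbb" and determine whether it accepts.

Answer: REJECT

Trace:
start: ε-closure({0}) = {0,2,4}
'e' @ 1: {1,5}  ✓accept
'b' @ 2: {}  — dead — no transitions
rest 'cbb' ignored (set empty)
end set {} — state 1 not in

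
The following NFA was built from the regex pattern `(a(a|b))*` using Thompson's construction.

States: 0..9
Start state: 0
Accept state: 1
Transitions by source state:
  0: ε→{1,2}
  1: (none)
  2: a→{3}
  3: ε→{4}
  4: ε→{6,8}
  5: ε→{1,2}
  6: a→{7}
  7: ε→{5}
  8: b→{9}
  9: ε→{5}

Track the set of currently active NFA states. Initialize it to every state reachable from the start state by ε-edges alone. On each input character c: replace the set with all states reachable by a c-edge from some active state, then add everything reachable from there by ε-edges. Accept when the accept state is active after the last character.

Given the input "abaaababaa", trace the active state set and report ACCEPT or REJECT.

Answer: ACCEPT

Derivation:
S₀ = ε-closure({0}) = {0,1,2}
'a' @ 1: {3,4,6,8}
'b' @ 2: {1,2,5,9}  [accepting]
'a' @ 3: {3,4,6,8}
'a' @ 4: {1,2,5,7}  [accepting]
'a' @ 5: {3,4,6,8}
'b' @ 6: {1,2,5,9}  [accepting]
'a' @ 7: {3,4,6,8}
'b' @ 8: {1,2,5,9}  [accepting]
'a' @ 9: {3,4,6,8}
'a' @ 10: {1,2,5,7}  [accepting]
final: {1,2,5,7}; accept 1 in set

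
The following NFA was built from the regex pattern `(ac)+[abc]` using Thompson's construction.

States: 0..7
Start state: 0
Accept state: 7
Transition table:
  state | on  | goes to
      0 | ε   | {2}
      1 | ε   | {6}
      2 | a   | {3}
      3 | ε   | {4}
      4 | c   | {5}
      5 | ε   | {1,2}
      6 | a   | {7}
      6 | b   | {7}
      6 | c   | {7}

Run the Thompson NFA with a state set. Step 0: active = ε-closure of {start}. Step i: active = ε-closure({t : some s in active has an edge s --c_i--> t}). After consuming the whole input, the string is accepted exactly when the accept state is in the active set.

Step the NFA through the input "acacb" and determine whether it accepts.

start: ε-closure({0}) = {0,2}
'a' @ 1: {3,4}
'c' @ 2: {1,2,5,6}
'a' @ 3: {3,4,7}  ✓accept
'c' @ 4: {1,2,5,6}
'b' @ 5: {7}  ✓accept
final: {7}; accept 7 in set

Answer: ACCEPT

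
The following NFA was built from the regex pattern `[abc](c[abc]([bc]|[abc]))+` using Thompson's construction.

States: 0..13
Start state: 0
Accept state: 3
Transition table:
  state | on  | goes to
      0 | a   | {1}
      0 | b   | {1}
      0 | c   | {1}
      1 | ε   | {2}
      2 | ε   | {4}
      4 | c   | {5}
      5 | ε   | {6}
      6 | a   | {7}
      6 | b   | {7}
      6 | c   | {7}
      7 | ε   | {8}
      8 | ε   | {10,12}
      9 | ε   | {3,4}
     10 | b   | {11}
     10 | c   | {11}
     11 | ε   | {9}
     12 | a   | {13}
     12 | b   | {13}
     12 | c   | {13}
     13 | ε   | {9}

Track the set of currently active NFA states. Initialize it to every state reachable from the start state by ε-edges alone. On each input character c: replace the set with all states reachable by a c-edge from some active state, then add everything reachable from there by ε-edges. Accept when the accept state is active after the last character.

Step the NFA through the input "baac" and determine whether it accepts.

S₀ = ε-closure({0}) = {0}
'b' @ 1: {1,2,4}
'a' @ 2: {}  — dead — no transitions
rest 'ac' ignored (set empty)
final: {}; accept 3 not in set

Answer: REJECT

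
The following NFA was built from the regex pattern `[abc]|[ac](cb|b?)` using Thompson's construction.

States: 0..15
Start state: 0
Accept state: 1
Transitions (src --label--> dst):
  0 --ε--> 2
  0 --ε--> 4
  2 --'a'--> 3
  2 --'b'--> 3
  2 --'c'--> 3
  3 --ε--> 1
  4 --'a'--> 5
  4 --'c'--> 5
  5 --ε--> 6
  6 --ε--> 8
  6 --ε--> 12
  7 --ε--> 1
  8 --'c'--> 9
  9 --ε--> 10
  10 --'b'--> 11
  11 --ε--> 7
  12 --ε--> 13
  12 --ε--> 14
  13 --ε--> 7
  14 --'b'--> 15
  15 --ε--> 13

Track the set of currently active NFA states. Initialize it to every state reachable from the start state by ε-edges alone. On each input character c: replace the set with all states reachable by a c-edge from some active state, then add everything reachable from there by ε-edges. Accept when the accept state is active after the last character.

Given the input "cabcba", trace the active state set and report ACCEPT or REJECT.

Answer: REJECT

Steps:
initial (ε-close {0}): {0,2,4}
'c' @ 1: {1,3,5,6,7,8,12,13,14}  (accept∈set)
'a' @ 2: {}  — state set empty
rest 'bcba' ignored (set empty)
end set {} — state 1 not in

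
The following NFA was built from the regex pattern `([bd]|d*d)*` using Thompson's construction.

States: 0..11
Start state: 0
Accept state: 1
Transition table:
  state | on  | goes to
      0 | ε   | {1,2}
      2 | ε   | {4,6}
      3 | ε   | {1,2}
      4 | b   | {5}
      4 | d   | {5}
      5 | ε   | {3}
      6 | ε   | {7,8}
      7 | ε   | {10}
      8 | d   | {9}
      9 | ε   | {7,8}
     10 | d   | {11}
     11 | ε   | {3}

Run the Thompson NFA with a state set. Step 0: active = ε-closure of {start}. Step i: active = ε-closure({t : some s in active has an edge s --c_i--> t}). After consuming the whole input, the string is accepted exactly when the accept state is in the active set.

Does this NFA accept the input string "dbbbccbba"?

start: ε-closure({0}) = {0,1,2,4,6,7,8,10}
'd' @ 1: {1,2,3,4,5,6,7,8,9,10,11}  ✓accept
'b' @ 2: {1,2,3,4,5,6,7,8,10}  ✓accept
'b' @ 3: {1,2,3,4,5,6,7,8,10}  ✓accept
'b' @ 4: {1,2,3,4,5,6,7,8,10}  ✓accept
'c' @ 5: {}  — state set empty
rest 'cbba' ignored (set empty)
after full input: {}  (accept=1 not in)

Answer: REJECT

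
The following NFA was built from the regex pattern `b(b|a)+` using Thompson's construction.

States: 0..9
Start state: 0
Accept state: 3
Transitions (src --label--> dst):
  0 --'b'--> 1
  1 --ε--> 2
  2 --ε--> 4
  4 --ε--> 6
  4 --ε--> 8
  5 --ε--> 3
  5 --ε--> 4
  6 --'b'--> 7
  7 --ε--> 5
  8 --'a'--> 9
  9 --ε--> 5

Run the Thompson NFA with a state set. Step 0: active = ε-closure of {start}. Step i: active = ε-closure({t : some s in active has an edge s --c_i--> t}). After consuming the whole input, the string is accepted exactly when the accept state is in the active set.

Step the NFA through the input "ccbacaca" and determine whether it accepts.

S₀ = ε-closure({0}) = {0}
'c' @ 1: {}  — no active states
rest 'cbacaca' ignored (set empty)
after full input: {}  (accept=3 not in)

Answer: REJECT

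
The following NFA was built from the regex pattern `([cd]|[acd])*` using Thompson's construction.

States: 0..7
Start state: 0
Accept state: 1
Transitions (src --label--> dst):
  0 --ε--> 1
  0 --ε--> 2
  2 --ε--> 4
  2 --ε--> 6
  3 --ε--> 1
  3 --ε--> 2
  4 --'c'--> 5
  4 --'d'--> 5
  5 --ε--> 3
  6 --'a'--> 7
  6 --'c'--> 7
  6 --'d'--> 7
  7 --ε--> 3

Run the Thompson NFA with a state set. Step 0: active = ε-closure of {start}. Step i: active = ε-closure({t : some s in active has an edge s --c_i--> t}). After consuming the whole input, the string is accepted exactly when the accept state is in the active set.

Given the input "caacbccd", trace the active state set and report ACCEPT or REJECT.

initial (ε-close {0}): {0,1,2,4,6}
'c' @ 1: {1,2,3,4,5,6,7}  [accepting]
'a' @ 2: {1,2,3,4,6,7}  [accepting]
'a' @ 3: {1,2,3,4,6,7}  [accepting]
'c' @ 4: {1,2,3,4,5,6,7}  [accepting]
'b' @ 5: {}  — no active states
rest 'ccd' ignored (set empty)
end set {} — state 1 not in

Answer: REJECT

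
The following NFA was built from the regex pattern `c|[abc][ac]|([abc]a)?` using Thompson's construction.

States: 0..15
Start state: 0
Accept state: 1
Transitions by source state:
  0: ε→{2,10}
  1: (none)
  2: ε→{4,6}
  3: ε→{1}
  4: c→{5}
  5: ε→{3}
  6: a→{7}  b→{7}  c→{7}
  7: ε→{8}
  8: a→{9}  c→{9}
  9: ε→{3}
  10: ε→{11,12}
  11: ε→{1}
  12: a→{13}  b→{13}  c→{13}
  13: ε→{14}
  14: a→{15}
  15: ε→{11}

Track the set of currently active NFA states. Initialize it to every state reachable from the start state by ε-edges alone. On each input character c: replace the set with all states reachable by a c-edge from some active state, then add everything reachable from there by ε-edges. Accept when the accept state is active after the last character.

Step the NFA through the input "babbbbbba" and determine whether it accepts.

start: ε-closure({0}) = {0,1,2,4,6,10,11,12}
'b' @ 1: {7,8,13,14}
'a' @ 2: {1,3,9,11,15}  [accepting]
'b' @ 3: {}  — state set empty
rest 'bbbbba' ignored (set empty)
final: {}; accept 1 not in set

Answer: REJECT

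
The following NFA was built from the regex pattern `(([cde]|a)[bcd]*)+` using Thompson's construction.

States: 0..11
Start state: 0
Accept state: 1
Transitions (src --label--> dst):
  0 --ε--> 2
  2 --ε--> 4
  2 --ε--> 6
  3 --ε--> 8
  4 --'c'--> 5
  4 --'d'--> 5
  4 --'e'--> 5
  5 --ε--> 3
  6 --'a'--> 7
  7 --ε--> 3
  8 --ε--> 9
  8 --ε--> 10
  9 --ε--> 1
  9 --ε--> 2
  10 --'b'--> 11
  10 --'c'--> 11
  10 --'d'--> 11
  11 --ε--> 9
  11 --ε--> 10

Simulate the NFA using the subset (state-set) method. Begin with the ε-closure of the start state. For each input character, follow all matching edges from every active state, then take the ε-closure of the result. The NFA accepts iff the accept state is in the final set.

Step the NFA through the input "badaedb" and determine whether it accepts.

start: ε-closure({0}) = {0,2,4,6}
'b' @ 1: {}  — no active states
rest 'adaedb' ignored (set empty)
end set {} — state 1 not in

Answer: REJECT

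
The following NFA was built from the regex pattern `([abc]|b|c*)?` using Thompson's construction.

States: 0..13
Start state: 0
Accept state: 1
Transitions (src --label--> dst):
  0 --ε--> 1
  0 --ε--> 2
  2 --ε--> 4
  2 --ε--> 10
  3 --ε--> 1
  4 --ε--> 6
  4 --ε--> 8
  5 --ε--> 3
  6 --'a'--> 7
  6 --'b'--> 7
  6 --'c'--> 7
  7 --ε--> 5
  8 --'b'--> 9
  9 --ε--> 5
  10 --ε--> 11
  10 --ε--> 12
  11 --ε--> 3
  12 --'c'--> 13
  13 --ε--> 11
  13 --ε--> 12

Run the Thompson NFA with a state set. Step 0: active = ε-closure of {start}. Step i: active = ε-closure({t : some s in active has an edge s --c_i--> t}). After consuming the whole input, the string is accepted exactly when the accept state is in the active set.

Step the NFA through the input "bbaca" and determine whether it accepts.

Answer: REJECT

Derivation:
initial (ε-close {0}): {0,1,2,3,4,6,8,10,11,12}
'b' @ 1: {1,3,5,7,9}  [accepting]
'b' @ 2: {}  — no active states
rest 'aca' ignored (set empty)
end set {} — state 1 not in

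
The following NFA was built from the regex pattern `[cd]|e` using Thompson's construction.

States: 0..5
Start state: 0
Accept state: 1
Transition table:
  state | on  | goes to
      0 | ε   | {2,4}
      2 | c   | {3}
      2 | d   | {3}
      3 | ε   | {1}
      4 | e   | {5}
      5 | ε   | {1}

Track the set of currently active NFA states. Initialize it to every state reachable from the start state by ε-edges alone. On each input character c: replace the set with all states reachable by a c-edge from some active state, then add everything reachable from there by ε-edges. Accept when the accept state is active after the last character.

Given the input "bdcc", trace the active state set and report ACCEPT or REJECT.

start: ε-closure({0}) = {0,2,4}
'b' @ 1: {}  — dead — no transitions
rest 'dcc' ignored (set empty)
final: {}; accept 1 not in set

Answer: REJECT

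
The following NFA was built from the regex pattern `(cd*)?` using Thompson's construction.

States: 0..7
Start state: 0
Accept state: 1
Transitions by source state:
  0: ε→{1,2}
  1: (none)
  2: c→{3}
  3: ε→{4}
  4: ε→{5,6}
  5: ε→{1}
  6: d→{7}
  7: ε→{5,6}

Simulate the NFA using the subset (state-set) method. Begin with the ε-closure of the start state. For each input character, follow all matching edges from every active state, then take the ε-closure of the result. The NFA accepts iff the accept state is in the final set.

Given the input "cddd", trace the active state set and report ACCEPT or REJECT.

S₀ = ε-closure({0}) = {0,1,2}
'c' @ 1: {1,3,4,5,6}  ✓accept
'd' @ 2: {1,5,6,7}  ✓accept
'd' @ 3: {1,5,6,7}  ✓accept
'd' @ 4: {1,5,6,7}  ✓accept
after full input: {1,5,6,7}  (accept=1 in)

Answer: ACCEPT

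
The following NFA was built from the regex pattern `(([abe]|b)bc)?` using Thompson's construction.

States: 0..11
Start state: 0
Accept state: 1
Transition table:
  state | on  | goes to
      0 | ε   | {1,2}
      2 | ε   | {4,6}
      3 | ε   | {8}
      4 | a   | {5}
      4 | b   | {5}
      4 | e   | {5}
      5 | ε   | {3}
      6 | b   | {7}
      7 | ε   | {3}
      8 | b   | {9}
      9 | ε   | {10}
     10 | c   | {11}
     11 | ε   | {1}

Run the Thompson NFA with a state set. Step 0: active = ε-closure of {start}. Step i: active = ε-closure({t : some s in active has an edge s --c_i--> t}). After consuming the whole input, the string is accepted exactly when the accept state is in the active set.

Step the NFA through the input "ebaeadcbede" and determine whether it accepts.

Answer: REJECT

Trace:
S₀ = ε-closure({0}) = {0,1,2,4,6}
'e' @ 1: {3,5,8}
'b' @ 2: {9,10}
'a' @ 3: {}  — dead — no transitions
rest 'eadcbede' ignored (set empty)
final: {}; accept 1 not in set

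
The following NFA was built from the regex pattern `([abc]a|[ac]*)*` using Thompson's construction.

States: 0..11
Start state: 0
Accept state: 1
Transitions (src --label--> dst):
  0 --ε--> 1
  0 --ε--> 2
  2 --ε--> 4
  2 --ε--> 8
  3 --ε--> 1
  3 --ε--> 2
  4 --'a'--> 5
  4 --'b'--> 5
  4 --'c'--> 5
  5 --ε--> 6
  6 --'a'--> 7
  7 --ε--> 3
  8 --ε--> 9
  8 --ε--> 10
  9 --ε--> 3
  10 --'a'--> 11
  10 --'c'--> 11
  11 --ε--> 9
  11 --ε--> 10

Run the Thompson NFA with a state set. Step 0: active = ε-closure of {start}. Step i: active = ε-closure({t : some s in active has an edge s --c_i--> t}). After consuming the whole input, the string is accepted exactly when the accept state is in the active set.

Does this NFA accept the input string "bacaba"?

Answer: ACCEPT

Trace:
initial (ε-close {0}): {0,1,2,3,4,8,9,10}
'b' @ 1: {5,6}
'a' @ 2: {1,2,3,4,7,8,9,10}  (accept∈set)
'c' @ 3: {1,2,3,4,5,6,8,9,10,11}  (accept∈set)
'a' @ 4: {1,2,3,4,5,6,7,8,9,10,11}  (accept∈set)
'b' @ 5: {5,6}
'a' @ 6: {1,2,3,4,7,8,9,10}  (accept∈set)
final: {1,2,3,4,7,8,9,10}; accept 1 in set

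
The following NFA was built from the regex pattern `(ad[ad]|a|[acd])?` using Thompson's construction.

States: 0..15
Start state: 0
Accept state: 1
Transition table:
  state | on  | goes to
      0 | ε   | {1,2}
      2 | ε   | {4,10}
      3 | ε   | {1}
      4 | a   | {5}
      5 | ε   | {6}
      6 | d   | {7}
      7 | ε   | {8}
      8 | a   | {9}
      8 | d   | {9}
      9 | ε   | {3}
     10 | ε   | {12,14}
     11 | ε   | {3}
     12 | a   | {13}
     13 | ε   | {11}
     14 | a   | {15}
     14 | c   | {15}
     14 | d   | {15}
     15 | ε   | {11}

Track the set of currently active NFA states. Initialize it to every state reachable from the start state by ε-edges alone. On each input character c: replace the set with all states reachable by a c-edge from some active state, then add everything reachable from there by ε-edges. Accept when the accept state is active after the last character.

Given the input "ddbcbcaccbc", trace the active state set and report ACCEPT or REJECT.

Answer: REJECT

Derivation:
start: ε-closure({0}) = {0,1,2,4,10,12,14}
'd' @ 1: {1,3,11,15}  (accept∈set)
'd' @ 2: {}  — no active states
rest 'bcbcaccbc' ignored (set empty)
end set {} — state 1 not in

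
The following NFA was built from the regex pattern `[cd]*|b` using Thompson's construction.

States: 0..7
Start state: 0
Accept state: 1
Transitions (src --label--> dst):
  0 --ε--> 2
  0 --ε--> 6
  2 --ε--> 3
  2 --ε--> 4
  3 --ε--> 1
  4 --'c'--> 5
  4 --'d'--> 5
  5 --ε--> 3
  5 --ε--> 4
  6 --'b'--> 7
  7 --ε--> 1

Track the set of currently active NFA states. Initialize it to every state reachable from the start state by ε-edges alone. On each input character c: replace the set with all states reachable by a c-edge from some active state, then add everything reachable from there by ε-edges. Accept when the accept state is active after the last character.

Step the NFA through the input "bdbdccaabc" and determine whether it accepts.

S₀ = ε-closure({0}) = {0,1,2,3,4,6}
'b' @ 1: {1,7}  ✓accept
'd' @ 2: {}  — no active states
rest 'bdccaabc' ignored (set empty)
final: {}; accept 1 not in set

Answer: REJECT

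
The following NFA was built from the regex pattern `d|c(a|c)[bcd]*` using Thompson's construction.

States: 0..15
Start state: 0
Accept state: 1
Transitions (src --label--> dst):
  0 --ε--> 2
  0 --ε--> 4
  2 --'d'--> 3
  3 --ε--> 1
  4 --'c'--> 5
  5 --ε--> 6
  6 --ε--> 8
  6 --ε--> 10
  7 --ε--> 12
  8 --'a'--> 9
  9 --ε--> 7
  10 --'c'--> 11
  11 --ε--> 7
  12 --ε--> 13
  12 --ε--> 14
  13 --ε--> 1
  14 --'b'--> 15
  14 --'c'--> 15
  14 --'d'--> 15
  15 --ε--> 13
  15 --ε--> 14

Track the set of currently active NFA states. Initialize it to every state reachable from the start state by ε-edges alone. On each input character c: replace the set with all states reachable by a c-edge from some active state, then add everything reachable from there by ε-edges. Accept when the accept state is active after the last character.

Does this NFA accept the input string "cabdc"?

S₀ = ε-closure({0}) = {0,2,4}
'c' @ 1: {5,6,8,10}
'a' @ 2: {1,7,9,12,13,14}  (accept∈set)
'b' @ 3: {1,13,14,15}  (accept∈set)
'd' @ 4: {1,13,14,15}  (accept∈set)
'c' @ 5: {1,13,14,15}  (accept∈set)
after full input: {1,13,14,15}  (accept=1 in)

Answer: ACCEPT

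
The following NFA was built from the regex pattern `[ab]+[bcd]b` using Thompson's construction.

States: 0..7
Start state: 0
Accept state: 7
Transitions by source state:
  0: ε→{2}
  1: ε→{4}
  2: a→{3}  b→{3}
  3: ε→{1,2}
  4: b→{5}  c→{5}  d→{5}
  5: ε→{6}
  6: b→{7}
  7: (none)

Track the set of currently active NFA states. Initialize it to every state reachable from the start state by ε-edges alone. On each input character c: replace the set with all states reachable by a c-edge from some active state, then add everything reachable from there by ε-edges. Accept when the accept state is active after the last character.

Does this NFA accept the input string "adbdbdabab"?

start: ε-closure({0}) = {0,2}
'a' @ 1: {1,2,3,4}
'd' @ 2: {5,6}
'b' @ 3: {7}  ✓accept
'd' @ 4: {}  — dead — no transitions
rest 'bdabab' ignored (set empty)
final: {}; accept 7 not in set

Answer: REJECT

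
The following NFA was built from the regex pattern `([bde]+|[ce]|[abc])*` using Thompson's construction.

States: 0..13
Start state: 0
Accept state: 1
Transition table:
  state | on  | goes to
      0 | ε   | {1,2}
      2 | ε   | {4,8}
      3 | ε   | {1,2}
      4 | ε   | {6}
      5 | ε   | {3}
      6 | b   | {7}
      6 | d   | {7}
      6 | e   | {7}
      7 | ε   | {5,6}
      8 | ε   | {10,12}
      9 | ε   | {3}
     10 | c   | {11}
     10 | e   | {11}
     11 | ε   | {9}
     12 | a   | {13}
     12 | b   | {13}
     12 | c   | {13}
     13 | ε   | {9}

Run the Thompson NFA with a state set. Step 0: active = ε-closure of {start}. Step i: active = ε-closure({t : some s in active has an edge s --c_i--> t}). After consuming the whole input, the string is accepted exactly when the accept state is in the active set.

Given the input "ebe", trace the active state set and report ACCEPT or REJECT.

initial (ε-close {0}): {0,1,2,4,6,8,10,12}
'e' @ 1: {1,2,3,4,5,6,7,8,9,10,11,12}  ✓accept
'b' @ 2: {1,2,3,4,5,6,7,8,9,10,12,13}  ✓accept
'e' @ 3: {1,2,3,4,5,6,7,8,9,10,11,12}  ✓accept
after full input: {1,2,3,4,5,6,7,8,9,10,11,12}  (accept=1 in)

Answer: ACCEPT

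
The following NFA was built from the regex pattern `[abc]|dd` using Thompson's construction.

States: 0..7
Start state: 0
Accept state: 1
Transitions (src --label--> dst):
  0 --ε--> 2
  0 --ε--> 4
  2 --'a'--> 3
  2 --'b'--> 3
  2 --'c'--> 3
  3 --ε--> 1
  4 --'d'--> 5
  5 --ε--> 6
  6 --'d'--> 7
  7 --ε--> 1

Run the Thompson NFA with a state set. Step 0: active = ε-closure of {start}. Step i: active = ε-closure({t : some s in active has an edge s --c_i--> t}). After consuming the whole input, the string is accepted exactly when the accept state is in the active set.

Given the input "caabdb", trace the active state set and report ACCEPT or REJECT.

Answer: REJECT

Trace:
initial (ε-close {0}): {0,2,4}
'c' @ 1: {1,3}  [accepting]
'a' @ 2: {}  — no active states
rest 'abdb' ignored (set empty)
final: {}; accept 1 not in set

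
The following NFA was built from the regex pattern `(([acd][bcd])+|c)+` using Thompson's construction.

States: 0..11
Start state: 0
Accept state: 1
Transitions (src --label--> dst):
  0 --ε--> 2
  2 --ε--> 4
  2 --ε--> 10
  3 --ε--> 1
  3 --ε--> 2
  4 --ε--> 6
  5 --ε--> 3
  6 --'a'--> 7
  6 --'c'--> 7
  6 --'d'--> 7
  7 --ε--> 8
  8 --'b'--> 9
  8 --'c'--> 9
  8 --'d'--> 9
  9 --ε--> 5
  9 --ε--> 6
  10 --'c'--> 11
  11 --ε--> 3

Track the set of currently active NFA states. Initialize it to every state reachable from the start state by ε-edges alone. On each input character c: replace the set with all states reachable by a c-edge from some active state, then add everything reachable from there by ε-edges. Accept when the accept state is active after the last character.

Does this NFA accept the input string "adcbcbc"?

initial (ε-close {0}): {0,2,4,6,10}
'a' @ 1: {7,8}
'd' @ 2: {1,2,3,4,5,6,9,10}  (accept∈set)
'c' @ 3: {1,2,3,4,6,7,8,10,11}  (accept∈set)
'b' @ 4: {1,2,3,4,5,6,9,10}  (accept∈set)
'c' @ 5: {1,2,3,4,6,7,8,10,11}  (accept∈set)
'b' @ 6: {1,2,3,4,5,6,9,10}  (accept∈set)
'c' @ 7: {1,2,3,4,6,7,8,10,11}  (accept∈set)
after full input: {1,2,3,4,6,7,8,10,11}  (accept=1 in)

Answer: ACCEPT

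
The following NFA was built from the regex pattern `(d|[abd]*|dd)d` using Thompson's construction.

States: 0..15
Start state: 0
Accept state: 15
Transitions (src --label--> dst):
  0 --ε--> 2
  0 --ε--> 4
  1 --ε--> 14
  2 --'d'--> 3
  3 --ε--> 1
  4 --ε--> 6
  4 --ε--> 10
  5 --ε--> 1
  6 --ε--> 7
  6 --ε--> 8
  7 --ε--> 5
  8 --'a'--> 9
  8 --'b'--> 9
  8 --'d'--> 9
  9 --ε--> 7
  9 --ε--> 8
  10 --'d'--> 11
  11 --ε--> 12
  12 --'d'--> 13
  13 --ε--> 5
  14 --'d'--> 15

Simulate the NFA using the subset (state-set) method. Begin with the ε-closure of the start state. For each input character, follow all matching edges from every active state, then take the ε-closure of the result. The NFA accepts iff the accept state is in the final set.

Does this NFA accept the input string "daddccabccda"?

S₀ = ε-closure({0}) = {0,1,2,4,5,6,7,8,10,14}
'd' @ 1: {1,3,5,7,8,9,11,12,14,15}  ✓accept
'a' @ 2: {1,5,7,8,9,14}
'd' @ 3: {1,5,7,8,9,14,15}  ✓accept
'd' @ 4: {1,5,7,8,9,14,15}  ✓accept
'c' @ 5: {}  — dead — no transitions
rest 'cabccda' ignored (set empty)
final: {}; accept 15 not in set

Answer: REJECT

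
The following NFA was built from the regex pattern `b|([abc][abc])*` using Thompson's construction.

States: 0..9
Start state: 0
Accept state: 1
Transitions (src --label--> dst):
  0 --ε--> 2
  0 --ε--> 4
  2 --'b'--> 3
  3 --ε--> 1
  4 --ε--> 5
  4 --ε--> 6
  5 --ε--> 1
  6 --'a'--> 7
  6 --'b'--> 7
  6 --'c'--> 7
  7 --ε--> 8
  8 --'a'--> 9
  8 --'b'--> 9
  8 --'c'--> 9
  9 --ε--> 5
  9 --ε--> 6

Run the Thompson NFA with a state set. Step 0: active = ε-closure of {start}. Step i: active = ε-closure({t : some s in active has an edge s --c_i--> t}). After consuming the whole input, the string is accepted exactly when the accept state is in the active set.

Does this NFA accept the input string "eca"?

start: ε-closure({0}) = {0,1,2,4,5,6}
'e' @ 1: {}  — state set empty
rest 'ca' ignored (set empty)
after full input: {}  (accept=1 not in)

Answer: REJECT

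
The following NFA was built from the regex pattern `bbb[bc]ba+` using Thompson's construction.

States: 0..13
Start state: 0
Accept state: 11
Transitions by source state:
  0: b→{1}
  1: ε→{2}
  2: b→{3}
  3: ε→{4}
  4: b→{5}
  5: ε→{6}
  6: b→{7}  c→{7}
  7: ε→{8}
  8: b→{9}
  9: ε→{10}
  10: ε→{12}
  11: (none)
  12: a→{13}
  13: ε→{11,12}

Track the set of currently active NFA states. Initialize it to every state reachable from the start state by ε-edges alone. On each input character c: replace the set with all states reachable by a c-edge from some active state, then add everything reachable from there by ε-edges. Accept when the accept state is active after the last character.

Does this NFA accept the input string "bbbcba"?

start: ε-closure({0}) = {0}
'b' @ 1: {1,2}
'b' @ 2: {3,4}
'b' @ 3: {5,6}
'c' @ 4: {7,8}
'b' @ 5: {9,10,12}
'a' @ 6: {11,12,13}  ✓accept
after full input: {11,12,13}  (accept=11 in)

Answer: ACCEPT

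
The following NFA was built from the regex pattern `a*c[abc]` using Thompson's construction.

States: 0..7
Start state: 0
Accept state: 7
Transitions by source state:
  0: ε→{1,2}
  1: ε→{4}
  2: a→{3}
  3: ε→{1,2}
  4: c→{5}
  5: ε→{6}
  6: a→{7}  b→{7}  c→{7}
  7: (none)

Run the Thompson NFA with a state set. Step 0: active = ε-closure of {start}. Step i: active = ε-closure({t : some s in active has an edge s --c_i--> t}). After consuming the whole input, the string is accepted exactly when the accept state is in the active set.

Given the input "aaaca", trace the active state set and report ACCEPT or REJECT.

start: ε-closure({0}) = {0,1,2,4}
'a' @ 1: {1,2,3,4}
'a' @ 2: {1,2,3,4}
'a' @ 3: {1,2,3,4}
'c' @ 4: {5,6}
'a' @ 5: {7}  [accepting]
end set {7} — state 7 in

Answer: ACCEPT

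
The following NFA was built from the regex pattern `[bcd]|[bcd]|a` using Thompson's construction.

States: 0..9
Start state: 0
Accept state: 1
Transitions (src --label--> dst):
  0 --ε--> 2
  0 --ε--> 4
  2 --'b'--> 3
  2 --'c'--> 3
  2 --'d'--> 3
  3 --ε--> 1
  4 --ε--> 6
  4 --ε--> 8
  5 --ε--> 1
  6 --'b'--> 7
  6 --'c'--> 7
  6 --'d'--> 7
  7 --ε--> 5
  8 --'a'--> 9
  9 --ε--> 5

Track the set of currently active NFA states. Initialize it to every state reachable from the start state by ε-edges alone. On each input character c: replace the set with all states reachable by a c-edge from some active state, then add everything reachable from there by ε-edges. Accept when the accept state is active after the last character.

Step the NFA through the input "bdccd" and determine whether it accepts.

Answer: REJECT

Trace:
start: ε-closure({0}) = {0,2,4,6,8}
'b' @ 1: {1,3,5,7}  (accept∈set)
'd' @ 2: {}  — dead — no transitions
rest 'ccd' ignored (set empty)
after full input: {}  (accept=1 not in)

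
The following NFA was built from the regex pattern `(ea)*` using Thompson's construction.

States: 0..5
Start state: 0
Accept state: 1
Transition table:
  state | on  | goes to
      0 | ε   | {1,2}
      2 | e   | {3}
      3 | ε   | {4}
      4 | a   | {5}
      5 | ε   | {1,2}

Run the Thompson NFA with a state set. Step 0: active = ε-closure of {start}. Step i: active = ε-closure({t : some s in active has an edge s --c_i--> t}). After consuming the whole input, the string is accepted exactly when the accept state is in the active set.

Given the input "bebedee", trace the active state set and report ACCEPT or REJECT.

start: ε-closure({0}) = {0,1,2}
'b' @ 1: {}  — no active states
rest 'ebedee' ignored (set empty)
final: {}; accept 1 not in set

Answer: REJECT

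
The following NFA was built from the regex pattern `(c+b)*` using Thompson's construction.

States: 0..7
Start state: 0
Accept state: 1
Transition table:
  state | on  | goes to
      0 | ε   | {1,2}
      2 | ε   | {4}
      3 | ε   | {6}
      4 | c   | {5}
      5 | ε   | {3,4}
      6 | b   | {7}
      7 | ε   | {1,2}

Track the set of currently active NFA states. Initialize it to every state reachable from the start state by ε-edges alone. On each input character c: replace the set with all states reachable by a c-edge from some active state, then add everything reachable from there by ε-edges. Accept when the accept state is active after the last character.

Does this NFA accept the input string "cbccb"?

Answer: ACCEPT

Trace:
S₀ = ε-closure({0}) = {0,1,2,4}
'c' @ 1: {3,4,5,6}
'b' @ 2: {1,2,4,7}  ✓accept
'c' @ 3: {3,4,5,6}
'c' @ 4: {3,4,5,6}
'b' @ 5: {1,2,4,7}  ✓accept
end set {1,2,4,7} — state 1 in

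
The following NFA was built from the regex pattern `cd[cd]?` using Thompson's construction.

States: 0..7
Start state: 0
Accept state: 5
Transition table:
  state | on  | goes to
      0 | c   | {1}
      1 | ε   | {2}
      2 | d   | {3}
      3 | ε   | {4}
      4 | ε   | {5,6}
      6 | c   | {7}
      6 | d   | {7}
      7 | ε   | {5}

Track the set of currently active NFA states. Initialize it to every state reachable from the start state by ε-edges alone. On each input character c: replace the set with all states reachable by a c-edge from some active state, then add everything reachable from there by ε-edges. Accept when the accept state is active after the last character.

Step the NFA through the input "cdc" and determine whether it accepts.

Answer: ACCEPT

Trace:
initial (ε-close {0}): {0}
'c' @ 1: {1,2}
'd' @ 2: {3,4,5,6}  [accepting]
'c' @ 3: {5,7}  [accepting]
end set {5,7} — state 5 in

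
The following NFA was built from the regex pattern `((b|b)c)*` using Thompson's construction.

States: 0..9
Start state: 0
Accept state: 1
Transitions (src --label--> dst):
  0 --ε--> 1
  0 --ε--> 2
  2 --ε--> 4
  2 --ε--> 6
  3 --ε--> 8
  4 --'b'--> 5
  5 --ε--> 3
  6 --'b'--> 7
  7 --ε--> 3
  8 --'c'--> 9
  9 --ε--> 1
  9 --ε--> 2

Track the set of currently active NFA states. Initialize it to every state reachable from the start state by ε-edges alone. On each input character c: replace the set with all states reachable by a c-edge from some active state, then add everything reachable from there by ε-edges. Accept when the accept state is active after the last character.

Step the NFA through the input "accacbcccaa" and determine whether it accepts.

Answer: REJECT

Trace:
S₀ = ε-closure({0}) = {0,1,2,4,6}
'a' @ 1: {}  — state set empty
rest 'ccacbcccaa' ignored (set empty)
final: {}; accept 1 not in set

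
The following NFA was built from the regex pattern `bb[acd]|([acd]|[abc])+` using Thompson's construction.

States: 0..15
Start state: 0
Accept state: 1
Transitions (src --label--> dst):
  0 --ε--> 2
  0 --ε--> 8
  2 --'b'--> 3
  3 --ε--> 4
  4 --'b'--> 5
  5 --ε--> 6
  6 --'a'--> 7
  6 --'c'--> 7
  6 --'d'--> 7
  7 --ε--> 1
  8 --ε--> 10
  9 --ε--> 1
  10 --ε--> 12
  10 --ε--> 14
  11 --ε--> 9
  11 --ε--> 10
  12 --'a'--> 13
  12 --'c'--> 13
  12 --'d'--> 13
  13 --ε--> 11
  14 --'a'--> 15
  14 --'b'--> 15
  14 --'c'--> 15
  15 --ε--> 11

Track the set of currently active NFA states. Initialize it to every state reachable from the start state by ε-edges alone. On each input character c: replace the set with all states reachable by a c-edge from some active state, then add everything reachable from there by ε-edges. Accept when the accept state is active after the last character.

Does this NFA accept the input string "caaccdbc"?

start: ε-closure({0}) = {0,2,8,10,12,14}
'c' @ 1: {1,9,10,11,12,13,14,15}  [accepting]
'a' @ 2: {1,9,10,11,12,13,14,15}  [accepting]
'a' @ 3: {1,9,10,11,12,13,14,15}  [accepting]
'c' @ 4: {1,9,10,11,12,13,14,15}  [accepting]
'c' @ 5: {1,9,10,11,12,13,14,15}  [accepting]
'd' @ 6: {1,9,10,11,12,13,14}  [accepting]
'b' @ 7: {1,9,10,11,12,14,15}  [accepting]
'c' @ 8: {1,9,10,11,12,13,14,15}  [accepting]
after full input: {1,9,10,11,12,13,14,15}  (accept=1 in)

Answer: ACCEPT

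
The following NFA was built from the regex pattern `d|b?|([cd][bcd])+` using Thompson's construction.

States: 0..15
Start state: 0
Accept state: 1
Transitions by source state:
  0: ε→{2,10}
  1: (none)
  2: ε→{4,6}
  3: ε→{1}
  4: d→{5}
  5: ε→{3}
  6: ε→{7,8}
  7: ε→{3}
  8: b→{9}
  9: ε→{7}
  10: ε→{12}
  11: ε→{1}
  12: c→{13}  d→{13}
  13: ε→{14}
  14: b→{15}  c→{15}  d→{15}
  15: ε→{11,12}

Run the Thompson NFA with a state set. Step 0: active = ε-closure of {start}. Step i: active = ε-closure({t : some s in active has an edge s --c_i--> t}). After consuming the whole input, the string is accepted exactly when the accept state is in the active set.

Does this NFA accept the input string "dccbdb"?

Answer: ACCEPT

Steps:
start: ε-closure({0}) = {0,1,2,3,4,6,7,8,10,12}
'd' @ 1: {1,3,5,13,14}  (accept∈set)
'c' @ 2: {1,11,12,15}  (accept∈set)
'c' @ 3: {13,14}
'b' @ 4: {1,11,12,15}  (accept∈set)
'd' @ 5: {13,14}
'b' @ 6: {1,11,12,15}  (accept∈set)
after full input: {1,11,12,15}  (accept=1 in)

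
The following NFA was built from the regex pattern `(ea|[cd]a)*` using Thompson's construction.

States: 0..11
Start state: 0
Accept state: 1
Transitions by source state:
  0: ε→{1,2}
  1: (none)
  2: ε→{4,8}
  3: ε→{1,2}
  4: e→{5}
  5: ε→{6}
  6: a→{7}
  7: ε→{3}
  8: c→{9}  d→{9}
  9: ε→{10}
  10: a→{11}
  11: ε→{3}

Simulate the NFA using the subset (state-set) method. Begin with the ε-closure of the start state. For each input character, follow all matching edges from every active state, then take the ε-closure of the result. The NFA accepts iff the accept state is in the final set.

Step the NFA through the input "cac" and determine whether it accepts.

Answer: REJECT

Derivation:
start: ε-closure({0}) = {0,1,2,4,8}
'c' @ 1: {9,10}
'a' @ 2: {1,2,3,4,8,11}  [accepting]
'c' @ 3: {9,10}
final: {9,10}; accept 1 not in set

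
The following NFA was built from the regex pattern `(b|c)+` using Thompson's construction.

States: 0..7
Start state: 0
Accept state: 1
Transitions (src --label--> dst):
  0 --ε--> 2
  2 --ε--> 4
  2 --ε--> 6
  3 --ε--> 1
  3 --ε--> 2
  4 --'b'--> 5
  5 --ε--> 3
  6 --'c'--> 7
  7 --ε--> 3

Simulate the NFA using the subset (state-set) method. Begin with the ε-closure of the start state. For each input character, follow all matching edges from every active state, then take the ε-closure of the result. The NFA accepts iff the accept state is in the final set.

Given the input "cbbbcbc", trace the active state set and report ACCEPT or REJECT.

Answer: ACCEPT

Trace:
start: ε-closure({0}) = {0,2,4,6}
'c' @ 1: {1,2,3,4,6,7}  (accept∈set)
'b' @ 2: {1,2,3,4,5,6}  (accept∈set)
'b' @ 3: {1,2,3,4,5,6}  (accept∈set)
'b' @ 4: {1,2,3,4,5,6}  (accept∈set)
'c' @ 5: {1,2,3,4,6,7}  (accept∈set)
'b' @ 6: {1,2,3,4,5,6}  (accept∈set)
'c' @ 7: {1,2,3,4,6,7}  (accept∈set)
end set {1,2,3,4,6,7} — state 1 in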